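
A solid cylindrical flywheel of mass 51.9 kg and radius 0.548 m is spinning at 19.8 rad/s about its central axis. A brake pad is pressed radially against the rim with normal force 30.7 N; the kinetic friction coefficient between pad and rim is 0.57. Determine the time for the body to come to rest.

I = ½MR² = (1/2)(51.9)(0.548)² = 7.793 kg·m².
Friction force f = μN = (0.57)(30.7) = 17.50 N at the rim; torque magnitude τ = fR = 9.589 N·m, opposing ω.
|α| = τ/I = 9.589/7.793 = 1.231 rad/s² (deceleration).
0 = ω₀ − |α|t ⇒ t = ω₀/|α| = 19.8/1.231 = 16.09 s.

t ≈ 16.1 s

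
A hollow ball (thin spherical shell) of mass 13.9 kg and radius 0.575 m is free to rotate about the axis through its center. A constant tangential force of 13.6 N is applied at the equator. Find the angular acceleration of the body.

I = (2/3)MR² = (2/3)(13.9)(0.575)² = 3.064 kg·m².
τ = F R = (13.6)(0.575) = 7.820 N·m.
Newton's second law for rotation, τ = Iα, gives α = τ/I = 7.820/3.064 = 2.552 rad/s².

α ≈ 2.55 rad/s²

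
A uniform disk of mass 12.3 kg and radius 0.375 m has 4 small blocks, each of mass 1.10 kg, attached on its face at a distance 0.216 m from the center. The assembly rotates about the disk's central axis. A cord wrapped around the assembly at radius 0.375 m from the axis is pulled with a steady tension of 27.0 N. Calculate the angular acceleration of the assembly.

α ≈ 9.46 rad/s²

I_disk = ½MR² = ½(12.3)(0.375)² = 0.8648 kg·m².
I_blocks = 4·m·r² = 4(1.10)(0.216)² = 0.2053 kg·m².
Total I = 1.070 kg·m².
τ = F r = (27.0)(0.375) = 10.12 N·m.
α = τ/I = 10.12/1.070 = 9.461 rad/s².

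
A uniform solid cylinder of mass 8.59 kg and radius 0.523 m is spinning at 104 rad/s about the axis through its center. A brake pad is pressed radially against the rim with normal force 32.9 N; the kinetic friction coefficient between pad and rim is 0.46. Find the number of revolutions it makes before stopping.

I = ½MR² = (1/2)(8.59)(0.523)² = 1.175 kg·m².
Friction force f = μN = (0.46)(32.9) = 15.13 N at the rim; torque magnitude τ = fR = 7.915 N·m, opposing ω.
|α| = τ/I = 7.915/1.175 = 6.737 rad/s² (deceleration).
ω² = ω₀² − 2|α|θ with ω = 0 ⇒ θ = ω₀²/(2|α|) = 802.7 rad = 127.8 rev.

≈ 128 revolutions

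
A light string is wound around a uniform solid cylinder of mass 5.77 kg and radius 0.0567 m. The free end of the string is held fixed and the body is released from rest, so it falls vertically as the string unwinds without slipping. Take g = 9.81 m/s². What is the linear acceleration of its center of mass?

a ≈ 6.54 m/s²

Translation: Mg − T = Ma. Rotation about the center: TR = Iα with I = ½MR².
With a = αR: T = (I/R²)a = (1/2)M a, so Mg = (1 + 0.5000)Ma.
a = g/(1 + 0.5000) = 9.81/1.500 = 6.540 m/s².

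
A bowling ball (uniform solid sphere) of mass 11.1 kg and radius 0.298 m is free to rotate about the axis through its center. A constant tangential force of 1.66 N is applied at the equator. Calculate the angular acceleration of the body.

α ≈ 1.25 rad/s²

I = (2/5)MR² = (2/5)(11.1)(0.298)² = 0.3943 kg·m².
τ = F R = (1.66)(0.298) = 0.4947 N·m.
From τ = Iα: α = 0.4947/0.3943 = 1.255 rad/s².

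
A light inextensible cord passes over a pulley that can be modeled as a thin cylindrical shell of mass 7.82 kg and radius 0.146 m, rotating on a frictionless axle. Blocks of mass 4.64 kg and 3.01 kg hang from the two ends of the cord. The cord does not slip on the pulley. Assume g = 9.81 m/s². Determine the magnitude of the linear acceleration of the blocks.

I = MR² = (7.82)(0.146)² = 0.1667 kg·m².
Heavier block: m₁g − T₁ = m₁a. Lighter block: T₂ − m₂g = m₂a.
Pulley: (T₁ − T₂)R = Iα = I(a/R), so T₁ − T₂ = (I/R²)a = 1·M_p a = 7.820·a.
Adding the three: (m₁ − m₂)g = (m₁ + m₂ + 7.820)a, so a = (4.64 − 3.01)(9.81)/(4.64 + 3.01 + 7.820) = 1.034 m/s².

a ≈ 1.03 m/s²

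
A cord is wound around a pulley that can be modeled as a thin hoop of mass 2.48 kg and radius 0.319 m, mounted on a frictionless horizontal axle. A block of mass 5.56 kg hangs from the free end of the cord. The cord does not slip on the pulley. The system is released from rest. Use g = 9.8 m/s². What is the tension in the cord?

I = MR² = (2.48)(0.319)² = 0.2524 kg·m².
Block: mg − T = ma. Pulley: TR = Iα. No-slip: a = αR, so T = (I/R²)a = 2.480·a.
Then mg = (m + 2.480)a, so a = (5.56)(9.8)/(5.56 + 2.480) = 6.777 m/s².
T = 2.480·a = 16.81 N.

T ≈ 16.8 N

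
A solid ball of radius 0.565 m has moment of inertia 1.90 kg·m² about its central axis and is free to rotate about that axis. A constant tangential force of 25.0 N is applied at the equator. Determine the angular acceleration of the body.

α ≈ 7.43 rad/s²

τ = F R = (25.0)(0.565) = 14.12 N·m.
From τ = Iα: α = 14.12/1.900 = 7.434 rad/s².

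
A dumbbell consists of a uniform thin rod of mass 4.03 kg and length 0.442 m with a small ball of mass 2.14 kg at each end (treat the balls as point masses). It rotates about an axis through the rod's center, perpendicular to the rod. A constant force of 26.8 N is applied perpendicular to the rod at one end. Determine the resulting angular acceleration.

α ≈ 21.6 rad/s²

I_rod = (1/12)ML² = (1/12)(4.03)(0.442)² = 0.06561 kg·m².
I_balls = 2·m·(L/2)² = 2(2.14)(0.2210)² = 0.2090 kg·m².
Total I = 0.2746 kg·m².
τ = F·(L/2) = (26.8)(0.221) = 5.923 N·m.
α = τ/I = 5.923/0.2746 = 21.56 rad/s².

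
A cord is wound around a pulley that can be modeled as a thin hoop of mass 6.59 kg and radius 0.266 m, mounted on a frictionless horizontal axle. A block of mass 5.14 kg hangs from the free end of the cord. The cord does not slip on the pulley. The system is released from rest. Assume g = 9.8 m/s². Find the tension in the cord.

T ≈ 28.3 N

I = MR² = (6.59)(0.266)² = 0.4663 kg·m².
Block: mg − T = ma. Pulley: TR = Iα. No-slip: a = αR, so T = (I/R²)a = 6.590·a.
Then mg = (m + 6.590)a, so a = (5.14)(9.8)/(5.14 + 6.590) = 4.294 m/s².
T = 6.590·a = 28.30 N.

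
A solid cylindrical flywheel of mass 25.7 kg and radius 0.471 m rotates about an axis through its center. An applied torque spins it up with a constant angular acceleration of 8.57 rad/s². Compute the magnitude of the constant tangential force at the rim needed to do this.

F ≈ 51.9 N

I = ½MR² = (1/2)(25.7)(0.471)² = 2.851 kg·m².
The required torque is τ = Iα = (2.851)(8.570) = 24.43 N·m.
A tangential force at the rim gives τ = FR, so F = τ/R = 24.43/0.471 = 51.87 N.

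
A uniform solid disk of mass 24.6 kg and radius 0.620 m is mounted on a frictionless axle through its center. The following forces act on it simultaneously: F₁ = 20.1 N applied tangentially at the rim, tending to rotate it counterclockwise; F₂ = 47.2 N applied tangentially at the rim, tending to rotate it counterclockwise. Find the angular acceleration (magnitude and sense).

I = ½MR² = (1/2)(24.6)(0.620)² = 4.728 kg·m².
Taking counterclockwise as positive: τ₁ = +(20.1)(0.620) = +12.46 N·m; τ₂ = +(47.2)(0.620) = +29.26 N·m.
Net torque τ = 41.73 N·m.
α = τ/I = 41.73/4.728 = 8.825 rad/s².

α ≈ 8.83 rad/s², counterclockwise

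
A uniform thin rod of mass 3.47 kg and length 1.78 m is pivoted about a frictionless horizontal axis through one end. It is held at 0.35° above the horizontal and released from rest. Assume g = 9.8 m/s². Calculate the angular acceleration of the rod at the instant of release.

About the pivot, I = (1/3)ML² = (1/3)(3.47)(1.78)² = 3.665 kg·m².
The weight acts at the center, a distance L/2 = 0.8900 m from the pivot; τ = Mg(L/2) cos 0.35° = 30.26 N·m.
α = τ/I = 30.26/3.665 = 8.258 rad/s².

α ≈ 8.26 rad/s²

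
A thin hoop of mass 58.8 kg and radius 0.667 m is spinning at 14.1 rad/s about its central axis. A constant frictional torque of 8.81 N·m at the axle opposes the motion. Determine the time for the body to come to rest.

t ≈ 41.9 s

I = MR² = (58.8)(0.667)² = 26.16 kg·m².
The net torque has magnitude 8.81 N·m, opposing ω.
|α| = τ/I = 8.810/26.16 = 0.3368 rad/s² (deceleration).
0 = ω₀ − |α|t ⇒ t = ω₀/|α| = 14.1/0.3368 = 41.87 s.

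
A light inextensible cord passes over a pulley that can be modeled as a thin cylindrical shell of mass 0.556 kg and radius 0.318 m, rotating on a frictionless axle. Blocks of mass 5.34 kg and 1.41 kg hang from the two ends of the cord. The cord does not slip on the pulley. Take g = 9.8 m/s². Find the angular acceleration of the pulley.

α ≈ 16.6 rad/s²

I = MR² = (0.556)(0.318)² = 0.05622 kg·m².
Heavier block: m₁g − T₁ = m₁a. Lighter block: T₂ − m₂g = m₂a.
Pulley: (T₁ − T₂)R = Iα = I(a/R), so T₁ − T₂ = (I/R²)a = 1·M_p a = 0.5560·a.
Adding the three: (m₁ − m₂)g = (m₁ + m₂ + 0.5560)a, so a = (5.34 − 1.41)(9.8)/(5.34 + 1.41 + 0.5560) = 5.272 m/s².
α = a/R = 5.272/0.318 = 16.58 rad/s².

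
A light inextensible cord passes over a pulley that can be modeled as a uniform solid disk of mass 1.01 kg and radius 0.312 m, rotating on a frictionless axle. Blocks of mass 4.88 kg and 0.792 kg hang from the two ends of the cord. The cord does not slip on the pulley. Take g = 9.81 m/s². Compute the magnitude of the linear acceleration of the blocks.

a ≈ 6.49 m/s²

I = ½MR² = (1/2)(1.01)(0.312)² = 0.04916 kg·m².
Heavier block: m₁g − T₁ = m₁a. Lighter block: T₂ − m₂g = m₂a.
Pulley: (T₁ − T₂)R = Iα = I(a/R), so T₁ − T₂ = (I/R²)a = (1/2)M_p a = 0.5050·a.
Adding the three: (m₁ − m₂)g = (m₁ + m₂ + 0.5050)a, so a = (4.88 − 0.792)(9.81)/(4.88 + 0.792 + 0.5050) = 6.492 m/s².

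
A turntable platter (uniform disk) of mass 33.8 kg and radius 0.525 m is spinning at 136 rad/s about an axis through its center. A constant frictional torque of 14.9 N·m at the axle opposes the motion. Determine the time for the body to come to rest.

t ≈ 42.5 s

I = ½MR² = (1/2)(33.8)(0.525)² = 4.658 kg·m².
The net torque has magnitude 14.9 N·m, opposing ω.
|α| = τ/I = 14.90/4.658 = 3.199 rad/s² (deceleration).
0 = ω₀ − |α|t ⇒ t = ω₀/|α| = 136/3.199 = 42.52 s.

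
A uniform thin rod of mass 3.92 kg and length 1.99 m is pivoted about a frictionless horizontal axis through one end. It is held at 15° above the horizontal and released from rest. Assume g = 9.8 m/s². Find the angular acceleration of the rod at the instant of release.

α ≈ 7.14 rad/s²

About the pivot, I = (1/3)ML² = (1/3)(3.92)(1.99)² = 5.175 kg·m².
The weight acts at the center, a distance L/2 = 0.9950 m from the pivot; τ = Mg(L/2) cos 15° = 36.92 N·m.
α = τ/I = 36.92/5.175 = 7.135 rad/s².
(Equivalently α = (3g/(2L)) cos 15° = 7.135 rad/s².)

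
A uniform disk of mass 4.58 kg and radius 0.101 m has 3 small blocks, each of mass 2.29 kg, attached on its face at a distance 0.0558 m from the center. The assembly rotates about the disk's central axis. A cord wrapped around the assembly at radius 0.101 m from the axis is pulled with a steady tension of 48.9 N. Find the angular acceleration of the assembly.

α ≈ 110 rad/s²

I_disk = ½MR² = ½(4.58)(0.101)² = 0.02336 kg·m².
I_blocks = 3·m·r² = 3(2.29)(0.0558)² = 0.02139 kg·m².
Total I = 0.04475 kg·m².
τ = F r = (48.9)(0.101) = 4.939 N·m.
α = τ/I = 4.939/0.04475 = 110.4 rad/s².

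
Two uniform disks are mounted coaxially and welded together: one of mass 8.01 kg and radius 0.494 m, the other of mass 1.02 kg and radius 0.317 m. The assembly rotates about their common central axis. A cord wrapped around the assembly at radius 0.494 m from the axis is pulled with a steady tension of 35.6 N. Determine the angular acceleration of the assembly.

α ≈ 17.1 rad/s²

I = ½M₁R₁² + ½M₂R₂² = ½(8.01)(0.494)² + ½(1.02)(0.317)² = 1.029 kg·m².
τ = F r = (35.6)(0.494) = 17.59 N·m.
α = τ/I = 17.59/1.029 = 17.10 rad/s².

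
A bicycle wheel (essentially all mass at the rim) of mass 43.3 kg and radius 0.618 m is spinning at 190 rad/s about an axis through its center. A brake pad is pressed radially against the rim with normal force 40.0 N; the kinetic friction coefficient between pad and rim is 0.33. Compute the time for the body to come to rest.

t ≈ 385 s

I = MR² = (43.3)(0.618)² = 16.54 kg·m².
Friction force f = μN = (0.33)(40.0) = 13.20 N at the rim; torque magnitude τ = fR = 8.158 N·m, opposing ω.
|α| = τ/I = 8.158/16.54 = 0.4933 rad/s² (deceleration).
0 = ω₀ − |α|t ⇒ t = ω₀/|α| = 190/0.4933 = 385.2 s.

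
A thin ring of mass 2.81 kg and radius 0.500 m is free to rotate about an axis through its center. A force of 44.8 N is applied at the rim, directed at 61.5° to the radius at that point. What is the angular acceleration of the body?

I = MR² = (2.81)(0.500)² = 0.7025 kg·m².
Only the tangential component produces torque: τ = F R sinθ = (44.8)(0.500) sin 61.5° = 19.69 N·m.
From τ = Iα: α = 19.69/0.7025 = 28.02 rad/s².

α ≈ 28.0 rad/s²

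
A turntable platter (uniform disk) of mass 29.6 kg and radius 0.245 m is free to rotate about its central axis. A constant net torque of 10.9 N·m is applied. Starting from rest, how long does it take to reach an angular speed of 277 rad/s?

t ≈ 22.6 s

I = ½MR² = (1/2)(29.6)(0.245)² = 0.8884 kg·m².
α = τ/I = 10.9/0.8884 = 12.27 rad/s².
ω = αt ⇒ t = ω/α = 277/12.27 = 22.58 s.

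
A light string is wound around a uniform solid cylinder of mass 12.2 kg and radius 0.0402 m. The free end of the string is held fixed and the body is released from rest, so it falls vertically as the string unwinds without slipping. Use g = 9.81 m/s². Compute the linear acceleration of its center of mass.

Translation: Mg − T = Ma. Rotation about the center: TR = Iα with I = ½MR².
With a = αR: T = (I/R²)a = (1/2)M a, so Mg = (1 + 0.5000)Ma.
a = g/(1 + 0.5000) = 9.81/1.500 = 6.540 m/s².

a ≈ 6.54 m/s²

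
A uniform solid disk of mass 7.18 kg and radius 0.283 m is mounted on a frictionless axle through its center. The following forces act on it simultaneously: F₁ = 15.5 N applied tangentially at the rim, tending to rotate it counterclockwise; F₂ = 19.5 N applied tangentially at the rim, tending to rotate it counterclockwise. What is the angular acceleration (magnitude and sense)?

I = ½MR² = (1/2)(7.18)(0.283)² = 0.2875 kg·m².
Taking counterclockwise as positive: τ₁ = +(15.5)(0.283) = +4.386 N·m; τ₂ = +(19.5)(0.283) = +5.518 N·m.
Net torque τ = 9.905 N·m.
α = τ/I = 9.905/0.2875 = 34.45 rad/s².

α ≈ 34.4 rad/s², counterclockwise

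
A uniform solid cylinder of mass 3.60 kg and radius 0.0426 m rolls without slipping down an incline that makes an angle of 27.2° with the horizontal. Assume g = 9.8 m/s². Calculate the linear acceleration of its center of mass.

Translation along the incline: Mg sinθ − f = Ma.
Rotation about the center: fR = Iα with I = ½MR². No-slip gives a = αR, so f = (I/R²)a = (1/2)M a.
Substituting: Mg sinθ = (1 + 0.5000)Ma, so a = g sinθ/(1 + 0.5000) = (9.8) sin 27.2° / 1.500 = 2.986 m/s².

a ≈ 2.99 m/s²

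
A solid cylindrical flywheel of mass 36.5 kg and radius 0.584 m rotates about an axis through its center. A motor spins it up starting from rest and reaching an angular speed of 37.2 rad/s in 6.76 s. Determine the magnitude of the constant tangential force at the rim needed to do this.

F ≈ 58.7 N

I = ½MR² = (1/2)(36.5)(0.584)² = 6.224 kg·m².
α = Δω/Δt = (37.2 − 0)/6.76 = 5.503 rad/s².
The required torque is τ = Iα = (6.224)(5.503) = 34.25 N·m.
A tangential force at the rim gives τ = FR, so F = τ/R = 34.25/0.584 = 58.65 N.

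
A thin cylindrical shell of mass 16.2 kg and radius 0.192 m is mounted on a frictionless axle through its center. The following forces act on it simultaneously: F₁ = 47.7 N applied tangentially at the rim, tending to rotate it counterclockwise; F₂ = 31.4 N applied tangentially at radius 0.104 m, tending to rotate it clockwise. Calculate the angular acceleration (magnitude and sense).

I = MR² = (16.2)(0.192)² = 0.5972 kg·m².
Taking counterclockwise as positive: τ₁ = +(47.7)(0.192) = +9.158 N·m; τ₂ = −(31.4)(0.104) = −3.266 N·m.
Net torque τ = 5.893 N·m.
α = τ/I = 5.893/0.5972 = 9.867 rad/s².

α ≈ 9.87 rad/s², counterclockwise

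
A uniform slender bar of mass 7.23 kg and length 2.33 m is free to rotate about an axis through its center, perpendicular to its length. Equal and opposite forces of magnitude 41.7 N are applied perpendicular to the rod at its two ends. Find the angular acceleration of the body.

α ≈ 29.7 rad/s²

I = (1/12)ML² = (1/12)(7.23)(2.33)² = 3.271 kg·m².
The couple gives τ = F·(L/2) + F·(L/2) = F L = (41.7)(2.33) = 97.16 N·m.
Newton's second law for rotation, τ = Iα, gives α = τ/I = 97.16/3.271 = 29.70 rad/s².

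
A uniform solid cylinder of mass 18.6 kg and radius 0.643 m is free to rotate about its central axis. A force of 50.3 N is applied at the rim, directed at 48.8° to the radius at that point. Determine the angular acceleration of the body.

α ≈ 6.33 rad/s²

I = ½MR² = (1/2)(18.6)(0.643)² = 3.845 kg·m².
Only the tangential component produces torque: τ = F R sinθ = (50.3)(0.643) sin 48.8° = 24.34 N·m.
Newton's second law for rotation, τ = Iα, gives α = τ/I = 24.34/3.845 = 6.329 rad/s².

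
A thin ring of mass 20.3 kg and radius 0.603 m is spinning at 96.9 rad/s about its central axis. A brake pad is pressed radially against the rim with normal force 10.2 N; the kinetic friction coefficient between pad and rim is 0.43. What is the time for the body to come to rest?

I = MR² = (20.3)(0.603)² = 7.381 kg·m².
Friction force f = μN = (0.43)(10.2) = 4.386 N at the rim; torque magnitude τ = fR = 2.645 N·m, opposing ω.
|α| = τ/I = 2.645/7.381 = 0.3583 rad/s² (deceleration).
0 = ω₀ − |α|t ⇒ t = ω₀/|α| = 96.9/0.3583 = 270.4 s.

t ≈ 270 s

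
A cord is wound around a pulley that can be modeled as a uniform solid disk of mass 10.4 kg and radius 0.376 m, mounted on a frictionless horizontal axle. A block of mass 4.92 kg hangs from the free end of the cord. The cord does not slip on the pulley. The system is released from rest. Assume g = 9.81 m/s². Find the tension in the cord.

T ≈ 24.8 N

I = ½MR² = (1/2)(10.4)(0.376)² = 0.7352 kg·m².
Block: mg − T = ma. Pulley: TR = Iα. No-slip: a = αR, so T = (I/R²)a = 5.200·a.
Then mg = (m + 5.200)a, so a = (4.92)(9.81)/(4.92 + 5.200) = 4.769 m/s².
T = 5.200·a = 24.80 N.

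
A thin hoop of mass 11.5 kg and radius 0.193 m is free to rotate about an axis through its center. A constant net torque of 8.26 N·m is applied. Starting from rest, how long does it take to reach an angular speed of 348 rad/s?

t ≈ 18.0 s

I = MR² = (11.5)(0.193)² = 0.4284 kg·m².
α = τ/I = 8.26/0.4284 = 19.28 rad/s².
ω = αt ⇒ t = ω/α = 348/19.28 = 18.05 s.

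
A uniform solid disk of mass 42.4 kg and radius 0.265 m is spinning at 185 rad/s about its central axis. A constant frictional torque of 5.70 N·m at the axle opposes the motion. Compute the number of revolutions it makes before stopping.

I = ½MR² = (1/2)(42.4)(0.265)² = 1.489 kg·m².
The net torque has magnitude 5.70 N·m, opposing ω.
|α| = τ/I = 5.700/1.489 = 3.829 rad/s² (deceleration).
ω² = ω₀² − 2|α|θ with ω = 0 ⇒ θ = ω₀²/(2|α|) = 4470 rad = 711.4 rev.

≈ 711 revolutions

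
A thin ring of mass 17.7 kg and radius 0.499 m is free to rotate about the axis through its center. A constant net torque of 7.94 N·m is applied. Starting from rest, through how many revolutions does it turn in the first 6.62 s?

≈ 6.28 revolutions

I = MR² = (17.7)(0.499)² = 4.407 kg·m².
α = τ/I = 7.94/4.407 = 1.802 rad/s².
θ = ½αt² = ½(1.802)(6.62)² = 39.48 rad.
Revolutions = θ/(2π) = 6.283.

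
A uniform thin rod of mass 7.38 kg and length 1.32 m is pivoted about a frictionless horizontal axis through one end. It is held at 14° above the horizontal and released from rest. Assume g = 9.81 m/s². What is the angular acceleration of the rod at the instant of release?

About the pivot, I = (1/3)ML² = (1/3)(7.38)(1.32)² = 4.286 kg·m².
The weight acts at the center, a distance L/2 = 0.6600 m from the pivot; τ = Mg(L/2) cos 14° = 46.36 N·m.
α = τ/I = 46.36/4.286 = 10.82 rad/s².

α ≈ 10.8 rad/s²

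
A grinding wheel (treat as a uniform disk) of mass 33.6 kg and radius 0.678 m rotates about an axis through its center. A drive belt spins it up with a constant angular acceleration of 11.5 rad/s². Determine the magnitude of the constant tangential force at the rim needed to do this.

I = ½MR² = (1/2)(33.6)(0.678)² = 7.723 kg·m².
The required torque is τ = Iα = (7.723)(11.50) = 88.81 N·m.
A tangential force at the rim gives τ = FR, so F = τ/R = 88.81/0.678 = 131.0 N.

F ≈ 131 N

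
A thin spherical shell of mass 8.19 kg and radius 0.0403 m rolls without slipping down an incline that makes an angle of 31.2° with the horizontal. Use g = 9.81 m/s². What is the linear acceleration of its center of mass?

a ≈ 3.05 m/s²

Translation along the incline: Mg sinθ − f = Ma.
Rotation about the center: fR = Iα with I = (2/3)MR². No-slip gives a = αR, so f = (I/R²)a = (2/3)M a.
Substituting: Mg sinθ = (1 + 0.6667)Ma, so a = g sinθ/(1 + 0.6667) = (9.81) sin 31.2° / 1.667 = 3.049 m/s².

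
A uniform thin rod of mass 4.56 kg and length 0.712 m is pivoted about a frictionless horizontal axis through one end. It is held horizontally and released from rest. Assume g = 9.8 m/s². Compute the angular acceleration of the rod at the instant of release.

α ≈ 20.6 rad/s²

About the pivot, I = (1/3)ML² = (1/3)(4.56)(0.712)² = 0.7706 kg·m².
The weight acts at the center, a distance L/2 = 0.3560 m from the pivot; τ = Mg(L/2) = 15.91 N·m.
α = τ/I = 15.91/0.7706 = 20.65 rad/s².
(Equivalently α = (3g/(2L)) = 20.65 rad/s².)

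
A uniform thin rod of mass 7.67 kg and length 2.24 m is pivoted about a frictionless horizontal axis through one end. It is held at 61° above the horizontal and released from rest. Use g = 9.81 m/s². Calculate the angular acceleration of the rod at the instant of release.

About the pivot, I = (1/3)ML² = (1/3)(7.67)(2.24)² = 12.83 kg·m².
The weight acts at the center, a distance L/2 = 1.120 m from the pivot; τ = Mg(L/2) cos 61° = 40.86 N·m.
α = τ/I = 40.86/12.83 = 3.185 rad/s².

α ≈ 3.18 rad/s²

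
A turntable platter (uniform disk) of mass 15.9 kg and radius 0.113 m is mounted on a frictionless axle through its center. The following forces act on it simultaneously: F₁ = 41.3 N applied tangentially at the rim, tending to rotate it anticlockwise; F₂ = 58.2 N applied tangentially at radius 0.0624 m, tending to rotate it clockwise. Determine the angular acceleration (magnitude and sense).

α ≈ 10.2 rad/s², anticlockwise

I = ½MR² = (1/2)(15.9)(0.113)² = 0.1015 kg·m².
Taking anticlockwise as positive: τ₁ = +(41.3)(0.113) = +4.667 N·m; τ₂ = −(58.2)(0.0624) = −3.632 N·m.
Net torque τ = 1.035 N·m.
α = τ/I = 1.035/0.1015 = 10.20 rad/s².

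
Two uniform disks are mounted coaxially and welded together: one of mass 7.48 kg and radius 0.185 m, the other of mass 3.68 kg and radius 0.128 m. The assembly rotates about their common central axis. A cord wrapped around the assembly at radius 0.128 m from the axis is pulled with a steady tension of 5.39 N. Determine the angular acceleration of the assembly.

α ≈ 4.36 rad/s²

I = ½M₁R₁² + ½M₂R₂² = ½(7.48)(0.185)² + ½(3.68)(0.128)² = 0.1581 kg·m².
τ = F r = (5.39)(0.128) = 0.6899 N·m.
α = τ/I = 0.6899/0.1581 = 4.362 rad/s².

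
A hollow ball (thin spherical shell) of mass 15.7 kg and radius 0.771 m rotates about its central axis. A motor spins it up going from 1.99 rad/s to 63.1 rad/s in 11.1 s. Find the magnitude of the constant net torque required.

τ ≈ 34.3 N·m

I = (2/3)MR² = (2/3)(15.7)(0.771)² = 6.222 kg·m².
α = Δω/Δt = (63.1 − 1.99)/11.1 = 5.505 rad/s².
τ = Iα = (6.222)(5.505) = 34.25 N·m.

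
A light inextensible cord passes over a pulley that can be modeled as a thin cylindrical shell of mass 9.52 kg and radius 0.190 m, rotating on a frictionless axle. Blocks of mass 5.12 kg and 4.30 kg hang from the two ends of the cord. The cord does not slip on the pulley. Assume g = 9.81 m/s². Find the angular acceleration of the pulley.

I = MR² = (9.52)(0.190)² = 0.3437 kg·m².
Heavier block: m₁g − T₁ = m₁a. Lighter block: T₂ − m₂g = m₂a.
Pulley: (T₁ − T₂)R = Iα = I(a/R), so T₁ − T₂ = (I/R²)a = 1·M_p a = 9.520·a.
Adding the three: (m₁ − m₂)g = (m₁ + m₂ + 9.520)a, so a = (5.12 − 4.30)(9.81)/(5.12 + 4.30 + 9.520) = 0.4247 m/s².
α = a/R = 0.4247/0.190 = 2.235 rad/s².

α ≈ 2.24 rad/s²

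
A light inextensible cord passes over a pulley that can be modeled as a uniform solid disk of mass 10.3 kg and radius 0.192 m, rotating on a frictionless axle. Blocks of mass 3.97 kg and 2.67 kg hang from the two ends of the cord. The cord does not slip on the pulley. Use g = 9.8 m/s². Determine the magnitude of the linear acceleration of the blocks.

I = ½MR² = (1/2)(10.3)(0.192)² = 0.1898 kg·m².
Heavier block: m₁g − T₁ = m₁a. Lighter block: T₂ − m₂g = m₂a.
Pulley: (T₁ − T₂)R = Iα = I(a/R), so T₁ − T₂ = (I/R²)a = (1/2)M_p a = 5.150·a.
Adding the three: (m₁ − m₂)g = (m₁ + m₂ + 5.150)a, so a = (3.97 − 2.67)(9.8)/(3.97 + 2.67 + 5.150) = 1.081 m/s².

a ≈ 1.08 m/s²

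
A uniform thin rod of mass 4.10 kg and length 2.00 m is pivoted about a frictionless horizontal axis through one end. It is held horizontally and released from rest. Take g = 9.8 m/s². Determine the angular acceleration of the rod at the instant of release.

α ≈ 7.35 rad/s²

About the pivot, I = (1/3)ML² = (1/3)(4.10)(2.00)² = 5.467 kg·m².
The weight acts at the center, a distance L/2 = 1.000 m from the pivot; τ = Mg(L/2) = 40.18 N·m.
α = τ/I = 40.18/5.467 = 7.350 rad/s².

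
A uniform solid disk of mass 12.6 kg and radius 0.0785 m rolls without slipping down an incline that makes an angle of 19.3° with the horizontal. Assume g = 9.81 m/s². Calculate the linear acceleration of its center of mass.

Translation along the incline: Mg sinθ − f = Ma.
Rotation about the center: fR = Iα with I = ½MR². No-slip gives a = αR, so f = (I/R²)a = (1/2)M a.
Substituting: Mg sinθ = (1 + 0.5000)Ma, so a = g sinθ/(1 + 0.5000) = (9.81) sin 19.3° / 1.500 = 2.162 m/s².

a ≈ 2.16 m/s²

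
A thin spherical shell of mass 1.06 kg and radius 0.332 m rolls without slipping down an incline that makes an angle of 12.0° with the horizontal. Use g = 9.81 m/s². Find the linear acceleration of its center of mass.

a ≈ 1.22 m/s²

Translation along the incline: Mg sinθ − f = Ma.
Rotation about the center: fR = Iα with I = (2/3)MR². No-slip gives a = αR, so f = (I/R²)a = (2/3)M a.
Substituting: Mg sinθ = (1 + 0.6667)Ma, so a = g sinθ/(1 + 0.6667) = (9.81) sin 12.0° / 1.667 = 1.224 m/s².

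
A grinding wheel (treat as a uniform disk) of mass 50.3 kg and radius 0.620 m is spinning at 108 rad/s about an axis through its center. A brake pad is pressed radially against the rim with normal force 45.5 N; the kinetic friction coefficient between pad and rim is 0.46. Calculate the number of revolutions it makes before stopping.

≈ 692 revolutions

I = ½MR² = (1/2)(50.3)(0.620)² = 9.668 kg·m².
Friction force f = μN = (0.46)(45.5) = 20.93 N at the rim; torque magnitude τ = fR = 12.98 N·m, opposing ω.
|α| = τ/I = 12.98/9.668 = 1.342 rad/s² (deceleration).
ω² = ω₀² − 2|α|θ with ω = 0 ⇒ θ = ω₀²/(2|α|) = 4345 rad = 691.5 rev.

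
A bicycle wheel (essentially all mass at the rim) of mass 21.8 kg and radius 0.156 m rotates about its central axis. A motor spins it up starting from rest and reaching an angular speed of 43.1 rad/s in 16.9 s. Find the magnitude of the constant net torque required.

I = MR² = (21.8)(0.156)² = 0.5305 kg·m².
α = Δω/Δt = (43.1 − 0)/16.9 = 2.550 rad/s².
τ = Iα = (0.5305)(2.550) = 1.353 N·m.

τ ≈ 1.35 N·m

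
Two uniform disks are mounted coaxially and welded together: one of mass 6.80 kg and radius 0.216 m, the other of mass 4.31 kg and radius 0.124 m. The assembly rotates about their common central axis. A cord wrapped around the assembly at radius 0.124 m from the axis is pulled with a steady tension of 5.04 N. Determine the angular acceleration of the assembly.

α ≈ 3.26 rad/s²

I = ½M₁R₁² + ½M₂R₂² = ½(6.80)(0.216)² + ½(4.31)(0.124)² = 0.1918 kg·m².
τ = F r = (5.04)(0.124) = 0.6250 N·m.
α = τ/I = 0.6250/0.1918 = 3.259 rad/s².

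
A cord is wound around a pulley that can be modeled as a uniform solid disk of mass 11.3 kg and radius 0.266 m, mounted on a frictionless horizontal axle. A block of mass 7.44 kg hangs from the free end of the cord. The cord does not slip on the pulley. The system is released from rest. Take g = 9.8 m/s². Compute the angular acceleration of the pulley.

I = ½MR² = (1/2)(11.3)(0.266)² = 0.3998 kg·m².
Block: mg − T = ma. Pulley: TR = Iα. No-slip: a = αR, so T = (I/R²)a = 5.650·a.
Then mg = (m + 5.650)a, so a = (7.44)(9.8)/(7.44 + 5.650) = 5.570 m/s².
α = a/R = 5.570/0.266 = 20.94 rad/s².

α ≈ 20.9 rad/s²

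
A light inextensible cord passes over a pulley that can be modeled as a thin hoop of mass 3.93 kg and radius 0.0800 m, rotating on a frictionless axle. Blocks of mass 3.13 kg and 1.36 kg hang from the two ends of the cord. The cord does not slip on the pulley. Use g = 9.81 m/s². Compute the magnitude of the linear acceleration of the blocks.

a ≈ 2.06 m/s²

I = MR² = (3.93)(0.0800)² = 0.02515 kg·m².
Heavier block: m₁g − T₁ = m₁a. Lighter block: T₂ − m₂g = m₂a.
Pulley: (T₁ − T₂)R = Iα = I(a/R), so T₁ − T₂ = (I/R²)a = 1·M_p a = 3.930·a.
Adding the three: (m₁ − m₂)g = (m₁ + m₂ + 3.930)a, so a = (3.13 − 1.36)(9.81)/(3.13 + 1.36 + 3.930) = 2.062 m/s².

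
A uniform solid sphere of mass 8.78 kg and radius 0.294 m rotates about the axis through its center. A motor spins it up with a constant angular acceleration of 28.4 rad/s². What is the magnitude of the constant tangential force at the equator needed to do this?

F ≈ 29.3 N

I = (2/5)MR² = (2/5)(8.78)(0.294)² = 0.3036 kg·m².
The required torque is τ = Iα = (0.3036)(28.40) = 8.621 N·m.
A tangential force at the equator gives τ = FR, so F = τ/R = 8.621/0.294 = 29.32 N.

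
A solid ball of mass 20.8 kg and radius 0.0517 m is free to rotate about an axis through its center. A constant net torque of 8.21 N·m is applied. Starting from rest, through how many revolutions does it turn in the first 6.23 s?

I = (2/5)MR² = (2/5)(20.8)(0.0517)² = 0.02224 kg·m².
α = τ/I = 8.21/0.02224 = 369.2 rad/s².
θ = ½αt² = ½(369.2)(6.23)² = 7164 rad.
Revolutions = θ/(2π) = 1140.

≈ 1140 revolutions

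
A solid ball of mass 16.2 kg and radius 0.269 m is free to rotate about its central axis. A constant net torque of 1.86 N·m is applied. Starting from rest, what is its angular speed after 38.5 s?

ω ≈ 153 rad/s

I = (2/5)MR² = (2/5)(16.2)(0.269)² = 0.4689 kg·m².
α = τ/I = 1.86/0.4689 = 3.967 rad/s².
ω = ω₀ + αt = 0 + (3.967)(38.5) = 152.7 rad/s.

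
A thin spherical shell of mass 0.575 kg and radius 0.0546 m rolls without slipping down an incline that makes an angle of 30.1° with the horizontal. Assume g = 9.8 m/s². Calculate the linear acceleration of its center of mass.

Translation along the incline: Mg sinθ − f = Ma.
Rotation about the center: fR = Iα with I = (2/3)MR². No-slip gives a = αR, so f = (I/R²)a = (2/3)M a.
Substituting: Mg sinθ = (1 + 0.6667)Ma, so a = g sinθ/(1 + 0.6667) = (9.8) sin 30.1° / 1.667 = 2.949 m/s².

a ≈ 2.95 m/s²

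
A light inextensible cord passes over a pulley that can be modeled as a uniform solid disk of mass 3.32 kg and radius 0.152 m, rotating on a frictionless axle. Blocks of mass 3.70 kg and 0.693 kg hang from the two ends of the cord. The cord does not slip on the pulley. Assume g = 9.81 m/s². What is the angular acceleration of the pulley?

α ≈ 32.1 rad/s²

I = ½MR² = (1/2)(3.32)(0.152)² = 0.03835 kg·m².
Heavier block: m₁g − T₁ = m₁a. Lighter block: T₂ − m₂g = m₂a.
Pulley: (T₁ − T₂)R = Iα = I(a/R), so T₁ − T₂ = (I/R²)a = (1/2)M_p a = 1.660·a.
Adding the three: (m₁ − m₂)g = (m₁ + m₂ + 1.660)a, so a = (3.70 − 0.693)(9.81)/(3.70 + 0.693 + 1.660) = 4.873 m/s².
α = a/R = 4.873/0.152 = 32.06 rad/s².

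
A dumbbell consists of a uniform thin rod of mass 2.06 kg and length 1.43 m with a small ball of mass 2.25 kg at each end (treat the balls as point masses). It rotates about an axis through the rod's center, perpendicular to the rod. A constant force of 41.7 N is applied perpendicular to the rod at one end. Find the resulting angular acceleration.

I_rod = (1/12)ML² = (1/12)(2.06)(1.43)² = 0.3510 kg·m².
I_balls = 2·m·(L/2)² = 2(2.25)(0.7150)² = 2.301 kg·m².
Total I = 2.652 kg·m².
τ = F·(L/2) = (41.7)(0.715) = 29.82 N·m.
α = τ/I = 29.82/2.652 = 11.24 rad/s².

α ≈ 11.2 rad/s²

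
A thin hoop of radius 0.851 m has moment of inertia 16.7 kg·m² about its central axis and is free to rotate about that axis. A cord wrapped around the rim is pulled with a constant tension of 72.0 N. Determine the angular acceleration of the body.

τ = F R = (72.0)(0.851) = 61.27 N·m.
Newton's second law for rotation, τ = Iα, gives α = τ/I = 61.27/16.70 = 3.669 rad/s².

α ≈ 3.67 rad/s²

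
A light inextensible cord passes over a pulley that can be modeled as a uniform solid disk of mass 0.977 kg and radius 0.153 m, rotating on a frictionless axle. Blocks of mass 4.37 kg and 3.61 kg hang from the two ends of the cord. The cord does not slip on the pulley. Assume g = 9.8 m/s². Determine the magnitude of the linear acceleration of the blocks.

I = ½MR² = (1/2)(0.977)(0.153)² = 0.01144 kg·m².
Heavier block: m₁g − T₁ = m₁a. Lighter block: T₂ − m₂g = m₂a.
Pulley: (T₁ − T₂)R = Iα = I(a/R), so T₁ − T₂ = (I/R²)a = (1/2)M_p a = 0.4885·a.
Adding the three: (m₁ − m₂)g = (m₁ + m₂ + 0.4885)a, so a = (4.37 − 3.61)(9.8)/(4.37 + 3.61 + 0.4885) = 0.8795 m/s².

a ≈ 0.879 m/s²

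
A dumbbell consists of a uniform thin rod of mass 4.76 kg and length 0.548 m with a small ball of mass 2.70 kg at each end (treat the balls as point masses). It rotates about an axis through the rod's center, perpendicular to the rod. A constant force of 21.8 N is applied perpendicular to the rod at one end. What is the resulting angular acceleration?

α ≈ 11.4 rad/s²

I_rod = (1/12)ML² = (1/12)(4.76)(0.548)² = 0.1191 kg·m².
I_balls = 2·m·(L/2)² = 2(2.70)(0.2740)² = 0.4054 kg·m².
Total I = 0.5245 kg·m².
τ = F·(L/2) = (21.8)(0.274) = 5.973 N·m.
α = τ/I = 5.973/0.5245 = 11.39 rad/s².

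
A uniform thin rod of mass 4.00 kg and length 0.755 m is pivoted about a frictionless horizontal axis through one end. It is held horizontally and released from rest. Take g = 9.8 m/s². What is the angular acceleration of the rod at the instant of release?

About the pivot, I = (1/3)ML² = (1/3)(4.00)(0.755)² = 0.7600 kg·m².
The weight acts at the center, a distance L/2 = 0.3775 m from the pivot; τ = Mg(L/2) = 14.80 N·m.
α = τ/I = 14.80/0.7600 = 19.47 rad/s².

α ≈ 19.5 rad/s²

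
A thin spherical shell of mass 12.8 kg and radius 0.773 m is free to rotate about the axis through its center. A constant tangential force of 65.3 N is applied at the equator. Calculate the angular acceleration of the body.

I = (2/3)MR² = (2/3)(12.8)(0.773)² = 5.099 kg·m².
τ = F R = (65.3)(0.773) = 50.48 N·m.
From τ = Iα: α = 50.48/5.099 = 9.900 rad/s².

α ≈ 9.90 rad/s²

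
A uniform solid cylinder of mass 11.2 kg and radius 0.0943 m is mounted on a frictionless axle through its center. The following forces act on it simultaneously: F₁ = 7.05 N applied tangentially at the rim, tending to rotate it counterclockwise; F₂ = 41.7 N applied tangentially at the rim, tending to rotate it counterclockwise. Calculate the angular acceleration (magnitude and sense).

I = ½MR² = (1/2)(11.2)(0.0943)² = 0.04980 kg·m².
Taking counterclockwise as positive: τ₁ = +(7.05)(0.0943) = +0.6648 N·m; τ₂ = +(41.7)(0.0943) = +3.932 N·m.
Net torque τ = 4.597 N·m.
α = τ/I = 4.597/0.04980 = 92.32 rad/s².

α ≈ 92.3 rad/s², counterclockwise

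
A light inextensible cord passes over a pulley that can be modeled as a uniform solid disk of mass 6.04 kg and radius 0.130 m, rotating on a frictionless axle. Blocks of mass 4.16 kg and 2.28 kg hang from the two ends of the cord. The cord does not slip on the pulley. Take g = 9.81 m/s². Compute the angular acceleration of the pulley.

I = ½MR² = (1/2)(6.04)(0.130)² = 0.05104 kg·m².
Heavier block: m₁g − T₁ = m₁a. Lighter block: T₂ − m₂g = m₂a.
Pulley: (T₁ − T₂)R = Iα = I(a/R), so T₁ − T₂ = (I/R²)a = (1/2)M_p a = 3.020·a.
Adding the three: (m₁ − m₂)g = (m₁ + m₂ + 3.020)a, so a = (4.16 − 2.28)(9.81)/(4.16 + 2.28 + 3.020) = 1.950 m/s².
α = a/R = 1.950/0.130 = 15.00 rad/s².

α ≈ 15.0 rad/s²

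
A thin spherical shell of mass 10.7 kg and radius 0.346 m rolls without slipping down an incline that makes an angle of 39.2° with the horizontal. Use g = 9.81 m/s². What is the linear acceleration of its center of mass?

Translation along the incline: Mg sinθ − f = Ma.
Rotation about the center: fR = Iα with I = (2/3)MR². No-slip gives a = αR, so f = (I/R²)a = (2/3)M a.
Substituting: Mg sinθ = (1 + 0.6667)Ma, so a = g sinθ/(1 + 0.6667) = (9.81) sin 39.2° / 1.667 = 3.720 m/s².

a ≈ 3.72 m/s²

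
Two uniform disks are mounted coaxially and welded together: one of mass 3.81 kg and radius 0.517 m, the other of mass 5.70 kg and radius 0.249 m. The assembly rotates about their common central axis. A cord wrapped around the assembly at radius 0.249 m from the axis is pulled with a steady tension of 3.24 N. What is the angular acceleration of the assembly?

I = ½M₁R₁² + ½M₂R₂² = ½(3.81)(0.517)² + ½(5.70)(0.249)² = 0.6859 kg·m².
τ = F r = (3.24)(0.249) = 0.8068 N·m.
α = τ/I = 0.8068/0.6859 = 1.176 rad/s².

α ≈ 1.18 rad/s²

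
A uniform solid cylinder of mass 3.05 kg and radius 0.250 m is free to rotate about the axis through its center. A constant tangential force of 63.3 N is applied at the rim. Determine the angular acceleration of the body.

I = ½MR² = (1/2)(3.05)(0.250)² = 0.09531 kg·m².
τ = F R = (63.3)(0.250) = 15.82 N·m.
From τ = Iα: α = 15.82/0.09531 = 166.0 rad/s².

α ≈ 166 rad/s²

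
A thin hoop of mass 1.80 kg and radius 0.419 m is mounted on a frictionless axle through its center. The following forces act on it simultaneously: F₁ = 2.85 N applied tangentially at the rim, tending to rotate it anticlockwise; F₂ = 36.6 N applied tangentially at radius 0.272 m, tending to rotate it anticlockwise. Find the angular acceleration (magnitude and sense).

I = MR² = (1.80)(0.419)² = 0.3160 kg·m².
Taking anticlockwise as positive: τ₁ = +(2.85)(0.419) = +1.194 N·m; τ₂ = +(36.6)(0.272) = +9.955 N·m.
Net torque τ = 11.15 N·m.
α = τ/I = 11.15/0.3160 = 35.28 rad/s².

α ≈ 35.3 rad/s², anticlockwise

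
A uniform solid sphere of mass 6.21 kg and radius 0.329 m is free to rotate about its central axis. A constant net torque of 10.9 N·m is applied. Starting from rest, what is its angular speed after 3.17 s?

ω ≈ 129 rad/s

I = (2/5)MR² = (2/5)(6.21)(0.329)² = 0.2689 kg·m².
α = τ/I = 10.9/0.2689 = 40.54 rad/s².
ω = ω₀ + αt = 0 + (40.54)(3.17) = 128.5 rad/s.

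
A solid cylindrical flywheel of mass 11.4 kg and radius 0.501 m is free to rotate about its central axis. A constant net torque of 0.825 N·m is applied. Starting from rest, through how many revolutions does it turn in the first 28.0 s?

I = ½MR² = (1/2)(11.4)(0.501)² = 1.431 kg·m².
α = τ/I = 0.825/1.431 = 0.5766 rad/s².
θ = ½αt² = ½(0.5766)(28.0)² = 226.0 rad.
Revolutions = θ/(2π) = 35.98.

≈ 36.0 revolutions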